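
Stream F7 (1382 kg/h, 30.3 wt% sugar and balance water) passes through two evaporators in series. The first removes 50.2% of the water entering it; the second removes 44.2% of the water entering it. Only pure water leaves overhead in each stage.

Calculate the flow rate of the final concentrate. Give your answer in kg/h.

686.4 kg/h

water in feed = 1382×0.697 = 963.25 kg/h.
After stage 1: water left = (1−0.502)×963.25 = 479.7; stream total = 898.45 kg/h.
After stage 2: water left = (1−0.442)×479.7 = 267.67; final concentrate = 686.42 kg/h.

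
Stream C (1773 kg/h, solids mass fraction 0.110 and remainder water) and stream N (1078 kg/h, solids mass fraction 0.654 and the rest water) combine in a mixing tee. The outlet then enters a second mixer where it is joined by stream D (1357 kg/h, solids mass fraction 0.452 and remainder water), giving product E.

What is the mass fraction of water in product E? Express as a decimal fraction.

0.640

Overall, product flow = 4208 kg/h.
water in = 1773×0.890 + 1078×0.346 + 1357×0.548 = 2694.6 kg/h.
water fraction in E = 0.640.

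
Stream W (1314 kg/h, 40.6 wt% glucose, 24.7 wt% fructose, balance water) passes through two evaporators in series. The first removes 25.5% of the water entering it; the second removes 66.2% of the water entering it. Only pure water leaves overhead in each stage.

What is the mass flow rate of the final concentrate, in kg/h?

972.9 kg/h

water in feed = 1314×0.347 = 455.96 kg/h.
After stage 1: water left = (1−0.255)×455.96 = 339.69; stream total = 1197.7 kg/h.
After stage 2: water left = (1−0.662)×339.69 = 114.81; final concentrate = 972.86 kg/h.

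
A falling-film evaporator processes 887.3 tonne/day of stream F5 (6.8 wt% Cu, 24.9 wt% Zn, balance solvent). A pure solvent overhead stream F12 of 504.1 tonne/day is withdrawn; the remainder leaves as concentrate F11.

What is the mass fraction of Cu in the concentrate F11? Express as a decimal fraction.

0.1575

Cu is not removed: 887.3×0.068 = 60.336 tonne/day of Cu enters F11.
Concentrate = 887.3 − 504.1 = 383.2 tonne/day.
Mass fraction = 60.336/383.2 = 0.1575.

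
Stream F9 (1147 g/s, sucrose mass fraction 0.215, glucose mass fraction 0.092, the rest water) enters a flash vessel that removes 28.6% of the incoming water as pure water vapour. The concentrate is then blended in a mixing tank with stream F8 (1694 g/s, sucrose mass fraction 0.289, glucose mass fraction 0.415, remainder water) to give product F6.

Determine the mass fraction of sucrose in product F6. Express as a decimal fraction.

Vapour removed = 0.286×0.693×1147 = 227.33 g/s; concentrate = 919.67 g/s.
sucrose reaching the mixer = 246.6 (from concentrate) + 1694×0.289 = 736.17 g/s.
Product flow = 919.67 + 1694 = 2613.7 g/s; sucrose fraction = 0.282.

0.282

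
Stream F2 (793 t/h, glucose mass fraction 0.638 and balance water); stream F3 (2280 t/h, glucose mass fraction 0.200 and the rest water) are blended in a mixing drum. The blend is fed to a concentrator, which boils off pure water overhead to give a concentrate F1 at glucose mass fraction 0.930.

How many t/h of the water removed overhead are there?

2039 t/h

glucose entering = 793×0.638 + 2280×0.200 = 961.93 t/h.
All glucose reports to F1, so F1 = 961.93/0.930 = 1034.3 t/h.
Total feed = 3073 t/h; overhead = 3073 − 1034.3 = 2038.7 t/h.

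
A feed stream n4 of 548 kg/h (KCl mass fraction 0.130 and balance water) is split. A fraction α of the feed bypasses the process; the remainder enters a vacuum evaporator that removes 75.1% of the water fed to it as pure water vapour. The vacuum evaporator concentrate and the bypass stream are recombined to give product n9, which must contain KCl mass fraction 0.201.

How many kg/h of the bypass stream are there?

251.7 kg/h

All 548×0.130 = 71.24 kg/h of KCl reaches n9, so n9 = 71.24/0.201 = 354.43 kg/h and vapour = 193.57 kg/h.
The evaporator receives (1−α)·548 of feed at 0.870 water and removes 0.751 of that water:
0.751×0.870×(1−α)×548 = 193.57
(1−α) = 193.57/358.05 = 0.5406;  α = 0.4594.
Bypass flow = 0.4594×548 = 251.73 kg/h.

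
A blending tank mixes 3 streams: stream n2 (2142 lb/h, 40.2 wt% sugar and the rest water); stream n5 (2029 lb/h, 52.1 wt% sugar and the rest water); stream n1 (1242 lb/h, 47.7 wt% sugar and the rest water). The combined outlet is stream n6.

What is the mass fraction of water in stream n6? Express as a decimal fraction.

Total flow out = 2142 + 2029 + 1242 = 5413 lb/h.
water in = 2142×0.598 + 2029×0.479 + 1242×0.523 = 2902.4 lb/h.
water mass fraction in n6 = 2902.4/5413 = 0.5362.

0.5362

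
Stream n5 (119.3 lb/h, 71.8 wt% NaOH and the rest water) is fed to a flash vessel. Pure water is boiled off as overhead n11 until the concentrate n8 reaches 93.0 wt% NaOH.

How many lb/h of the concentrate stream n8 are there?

NaOH is conserved: 119.3×0.718 = 85.657 lb/h all reports to the concentrate.
Concentrate = 85.657/(target fraction) = 92.105 lb/h.

92.1 lb/h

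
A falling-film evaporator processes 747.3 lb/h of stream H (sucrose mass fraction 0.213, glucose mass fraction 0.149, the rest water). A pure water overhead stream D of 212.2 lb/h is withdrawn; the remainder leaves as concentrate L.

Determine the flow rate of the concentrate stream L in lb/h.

535.1 lb/h

Concentrate = 747.3 − 212.2 = 535.1 lb/h.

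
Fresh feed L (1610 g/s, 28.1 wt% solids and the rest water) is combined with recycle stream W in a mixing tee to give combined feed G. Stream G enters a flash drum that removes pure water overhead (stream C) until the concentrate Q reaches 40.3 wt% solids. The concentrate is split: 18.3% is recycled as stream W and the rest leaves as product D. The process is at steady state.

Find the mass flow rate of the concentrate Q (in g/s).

1374 g/s

Overall solids balance (none leaves overhead): solids in fresh feed = solids in product, i.e. 1610×0.281 = (1−0.183)·Q·0.403.
Q = 452.41/(0.403×0.817) = 1374.1 g/s.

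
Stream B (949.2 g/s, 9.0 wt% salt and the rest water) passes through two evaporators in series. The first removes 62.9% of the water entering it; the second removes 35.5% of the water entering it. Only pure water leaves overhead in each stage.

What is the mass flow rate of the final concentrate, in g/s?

292.1 g/s

water in feed = 949.2×0.910 = 863.77 g/s.
After stage 1: water left = (1−0.629)×863.77 = 320.46; stream total = 405.89 g/s.
After stage 2: water left = (1−0.355)×320.46 = 206.7; final concentrate = 292.12 g/s.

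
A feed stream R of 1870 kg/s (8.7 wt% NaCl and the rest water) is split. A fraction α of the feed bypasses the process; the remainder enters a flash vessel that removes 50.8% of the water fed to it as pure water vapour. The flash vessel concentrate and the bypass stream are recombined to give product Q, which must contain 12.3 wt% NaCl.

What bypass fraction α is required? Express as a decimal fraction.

All 1870×0.087 = 162.69 kg/s of NaCl reaches Q, so Q = 162.69/0.123 = 1322.7 kg/s and vapour = 547.32 kg/s.
The evaporator receives (1−α)·1870 of feed at 0.913 water and removes 0.508 of that water:
0.508×0.913×(1−α)×1870 = 547.32
(1−α) = 547.32/867.31 = 0.6310;  α = 0.3690.

0.369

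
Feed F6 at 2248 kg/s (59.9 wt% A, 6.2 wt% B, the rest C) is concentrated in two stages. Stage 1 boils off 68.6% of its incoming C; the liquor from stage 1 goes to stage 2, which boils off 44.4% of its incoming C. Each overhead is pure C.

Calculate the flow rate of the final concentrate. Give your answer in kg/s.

C in feed = 2248×0.339 = 762.07 kg/s.
After stage 1: C left = (1−0.686)×762.07 = 239.29; stream total = 1725.2 kg/s.
After stage 2: C left = (1−0.444)×239.29 = 133.05; final concentrate = 1619 kg/s.

1619 kg/s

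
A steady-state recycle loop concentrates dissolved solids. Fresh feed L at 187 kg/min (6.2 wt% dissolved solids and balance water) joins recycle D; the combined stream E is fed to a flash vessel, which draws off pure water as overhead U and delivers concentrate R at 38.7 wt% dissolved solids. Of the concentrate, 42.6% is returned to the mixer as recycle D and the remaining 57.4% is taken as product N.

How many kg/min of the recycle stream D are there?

22.23 kg/min

Overall dissolved solids balance (none leaves overhead): dissolved solids in fresh feed = dissolved solids in product, i.e. 187×0.062 = (1−0.426)·R·0.387.
R = 11.594/(0.387×0.574) = 52.193 kg/min.
Recycle D = 0.426×52.193 = 22.234 kg/min.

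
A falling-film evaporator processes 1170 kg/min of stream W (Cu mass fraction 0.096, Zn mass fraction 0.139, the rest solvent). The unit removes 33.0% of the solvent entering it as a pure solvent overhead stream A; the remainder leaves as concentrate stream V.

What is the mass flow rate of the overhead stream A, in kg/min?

295.4 kg/min

solvent entering = 1170×0.765 = 895.05 kg/min; overhead removed = 0.330×895.05 = 295.37 kg/min.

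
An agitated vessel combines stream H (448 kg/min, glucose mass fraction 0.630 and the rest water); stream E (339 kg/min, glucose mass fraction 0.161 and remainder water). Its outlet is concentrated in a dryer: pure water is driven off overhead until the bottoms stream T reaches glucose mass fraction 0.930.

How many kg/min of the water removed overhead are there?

glucose entering = 448×0.630 + 339×0.161 = 336.82 kg/min.
All glucose reports to T, so T = 336.82/0.930 = 362.17 kg/min.
Total feed = 787 kg/min; overhead = 787 − 362.17 = 424.83 kg/min.

424.8 kg/min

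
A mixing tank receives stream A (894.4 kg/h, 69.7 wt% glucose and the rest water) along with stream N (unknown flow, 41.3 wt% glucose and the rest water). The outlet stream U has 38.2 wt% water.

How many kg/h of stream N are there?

Let N be the unknown flow. Total out = 894.4 + N.
water balance: 271 + 0.587·N = 0.382·(894.4 + N)
(0.587 − 0.382)·N = 0.382×894.4 − 271 = 70.658
N = 70.658 / 0.205 = 344.67 kg/h

344.7 kg/h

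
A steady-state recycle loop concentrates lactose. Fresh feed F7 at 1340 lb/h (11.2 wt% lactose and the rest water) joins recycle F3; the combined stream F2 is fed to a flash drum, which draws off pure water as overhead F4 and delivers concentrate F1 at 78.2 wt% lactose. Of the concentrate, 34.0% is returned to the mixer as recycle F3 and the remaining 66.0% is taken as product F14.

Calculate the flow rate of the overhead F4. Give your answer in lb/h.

Overall lactose balance (none leaves overhead): lactose in fresh feed = lactose in product, i.e. 1340×0.112 = (1−0.340)·F1·0.782.
F1 = 150.08/(0.782×0.660) = 290.79 lb/h.
Recycle F3 = 0.340×290.79 = 98.867 lb/h.
Combined feed F2 = 1340 + 98.867 = 1438.9 lb/h.
Overhead F4 = F2 − F1 = 1438.9 − 290.79 = 1148.1 lb/h.

1148 lb/h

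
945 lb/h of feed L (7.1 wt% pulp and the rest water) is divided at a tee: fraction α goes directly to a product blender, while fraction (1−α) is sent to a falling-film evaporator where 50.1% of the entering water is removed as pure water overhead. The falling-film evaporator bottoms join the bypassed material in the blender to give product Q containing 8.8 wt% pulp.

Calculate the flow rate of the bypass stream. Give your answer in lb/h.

All 945×0.071 = 67.095 lb/h of pulp reaches Q, so Q = 67.095/0.088 = 762.44 lb/h and vapour = 182.56 lb/h.
The evaporator receives (1−α)·945 of feed at 0.929 water and removes 0.501 of that water:
0.501×0.929×(1−α)×945 = 182.56
(1−α) = 182.56/439.83 = 0.4151;  α = 0.5849.
Bypass flow = 0.5849×945 = 552.77 lb/h.

552.8 lb/h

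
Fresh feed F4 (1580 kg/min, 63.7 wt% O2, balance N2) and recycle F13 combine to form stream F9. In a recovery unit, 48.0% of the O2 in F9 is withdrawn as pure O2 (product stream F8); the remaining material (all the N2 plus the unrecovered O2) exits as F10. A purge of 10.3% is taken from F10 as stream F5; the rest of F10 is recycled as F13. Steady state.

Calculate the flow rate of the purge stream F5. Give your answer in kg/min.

N2 enters only via F4 and leaves only via the purge: 1580×0.363 = 0.103×(N2 in F10), and the recovery unit passes all N2, so N2 in F9 = N2 in F10 = 5568.3 kg/min.
O2 in F9: m_A = 1580×0.637 + (1−0.103)·(1−0.480)·m_A, so m_A = 1006.5/0.5336 = 1886.3 kg/min.
F10 = (1−0.480)×1886.3 + 5568.3 = 6549.2 kg/min.
Purge F5 = 0.103×6549.2 = 674.57 kg/min.

674.6 kg/min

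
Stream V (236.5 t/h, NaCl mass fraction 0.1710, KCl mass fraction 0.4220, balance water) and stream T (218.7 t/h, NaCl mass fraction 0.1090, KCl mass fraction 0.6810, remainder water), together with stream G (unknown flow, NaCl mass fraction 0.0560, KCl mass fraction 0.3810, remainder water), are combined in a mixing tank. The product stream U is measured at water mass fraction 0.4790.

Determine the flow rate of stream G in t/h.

903.1 t/h

Let G be the unknown flow. Total out = 455.2 + G.
water balance: 142.18 + 0.563·G = 0.479·(455.2 + G)
(0.563 − 0.479)·G = 0.479×455.2 − 142.18 = 75.858
G = 75.858 / 0.084 = 903.08 t/h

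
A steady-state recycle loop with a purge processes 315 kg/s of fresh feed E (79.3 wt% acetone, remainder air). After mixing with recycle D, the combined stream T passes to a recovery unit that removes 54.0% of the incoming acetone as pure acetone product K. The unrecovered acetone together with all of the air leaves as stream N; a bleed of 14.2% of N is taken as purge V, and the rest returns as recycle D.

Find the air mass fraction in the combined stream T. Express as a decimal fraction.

0.527

air enters only via E and leaves only via the purge: 315×0.207 = 0.142×(air in N), and the recovery unit passes all air, so air in T = air in N = 459.19 kg/s.
acetone in T: m_A = 315×0.793 + (1−0.142)·(1−0.540)·m_A, so m_A = 249.8/0.6053 = 412.67 kg/s.
T = 412.67 + 459.19 = 871.86 kg/s.
air fraction in T = 459.19/871.86 = 0.527.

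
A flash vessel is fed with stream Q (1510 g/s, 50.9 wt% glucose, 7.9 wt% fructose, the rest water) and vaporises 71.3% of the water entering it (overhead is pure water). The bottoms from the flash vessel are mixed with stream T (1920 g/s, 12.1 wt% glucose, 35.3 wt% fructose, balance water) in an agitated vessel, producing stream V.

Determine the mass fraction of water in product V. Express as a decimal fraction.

Vapour removed = 0.713×0.412×1510 = 443.57 g/s; concentrate = 1066.4 g/s.
water reaching the mixer = 178.55 (from concentrate) + 1920×0.526 = 1188.5 g/s.
Product flow = 1066.4 + 1920 = 2986.4 g/s; water fraction = 0.398.

0.398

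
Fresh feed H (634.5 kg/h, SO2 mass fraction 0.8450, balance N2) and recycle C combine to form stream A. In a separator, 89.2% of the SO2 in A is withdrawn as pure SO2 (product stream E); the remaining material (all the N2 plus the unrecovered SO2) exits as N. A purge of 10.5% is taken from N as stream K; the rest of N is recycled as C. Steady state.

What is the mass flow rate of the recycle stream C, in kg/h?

895.7 kg/h

N2 enters only via H and leaves only via the purge: 634.5×0.155 = 0.105×(N2 in N), and the separator passes all N2, so N2 in A = N2 in N = 936.64 kg/h.
SO2 in A: m_A = 634.5×0.845 + (1−0.105)·(1−0.892)·m_A, so m_A = 536.15/0.9033 = 593.52 kg/h.
N = (1−0.892)×593.52 + 936.64 = 1000.7 kg/h.
Recycle C = (1−0.105)×1000.7 = 895.67 kg/h.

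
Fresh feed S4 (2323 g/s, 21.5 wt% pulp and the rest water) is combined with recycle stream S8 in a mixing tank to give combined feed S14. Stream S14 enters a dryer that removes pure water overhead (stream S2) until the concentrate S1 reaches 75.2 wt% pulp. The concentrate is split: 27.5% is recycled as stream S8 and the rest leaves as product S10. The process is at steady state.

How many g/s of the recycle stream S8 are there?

251.9 g/s

Overall pulp balance (none leaves overhead): pulp in fresh feed = pulp in product, i.e. 2323×0.215 = (1−0.275)·S1·0.752.
S1 = 499.44/(0.752×0.725) = 916.08 g/s.
Recycle S8 = 0.275×916.08 = 251.92 g/s.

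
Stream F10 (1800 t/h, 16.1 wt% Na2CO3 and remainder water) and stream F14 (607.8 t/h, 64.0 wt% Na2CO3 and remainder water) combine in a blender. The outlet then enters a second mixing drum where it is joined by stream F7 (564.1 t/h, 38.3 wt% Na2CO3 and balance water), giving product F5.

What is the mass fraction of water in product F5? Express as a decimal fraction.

Overall, product flow = 2971.9 t/h.
water in = 1800×0.839 + 607.8×0.360 + 564.1×0.617 = 2077.1 t/h.
water fraction in F5 = 0.6989.

0.6989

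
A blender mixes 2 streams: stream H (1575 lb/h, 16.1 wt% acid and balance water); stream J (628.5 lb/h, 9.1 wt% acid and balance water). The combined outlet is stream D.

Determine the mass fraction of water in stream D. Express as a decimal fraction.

Total flow out = 1575 + 628.5 = 2203.5 lb/h.
water in = 1575×0.839 + 628.5×0.909 = 1892.7 lb/h.
water mass fraction in D = 1892.7/2203.5 = 0.8590.

0.8590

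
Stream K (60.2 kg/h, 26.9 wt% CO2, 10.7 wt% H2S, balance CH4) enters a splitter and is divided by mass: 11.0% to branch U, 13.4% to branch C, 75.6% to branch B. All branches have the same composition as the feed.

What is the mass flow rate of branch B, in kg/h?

45.51 kg/h

Branch B flow = 0.756×60.2 = 45.511 kg/h.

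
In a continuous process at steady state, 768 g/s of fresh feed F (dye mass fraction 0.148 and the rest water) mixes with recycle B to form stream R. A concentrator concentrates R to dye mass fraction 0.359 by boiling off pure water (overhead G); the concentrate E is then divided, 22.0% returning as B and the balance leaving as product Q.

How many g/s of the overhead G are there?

Overall dye balance (none leaves overhead): dye in fresh feed = dye in product, i.e. 768×0.148 = (1−0.220)·E·0.359.
E = 113.66/(0.359×0.780) = 405.91 g/s.
Recycle B = 0.220×405.91 = 89.301 g/s.
Combined feed R = 768 + 89.301 = 857.3 g/s.
Overhead G = R − E = 857.3 − 405.91 = 451.39 g/s.

451.4 g/s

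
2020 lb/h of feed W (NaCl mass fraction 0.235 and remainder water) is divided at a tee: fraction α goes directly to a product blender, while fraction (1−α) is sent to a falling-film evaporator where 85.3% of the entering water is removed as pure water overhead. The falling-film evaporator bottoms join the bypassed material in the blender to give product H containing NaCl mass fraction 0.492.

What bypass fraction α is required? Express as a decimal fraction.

All 2020×0.235 = 474.7 lb/h of NaCl reaches H, so H = 474.7/0.492 = 964.84 lb/h and vapour = 1055.2 lb/h.
The evaporator receives (1−α)·2020 of feed at 0.765 water and removes 0.853 of that water:
0.853×0.765×(1−α)×2020 = 1055.2
(1−α) = 1055.2/1318.1 = 0.8005;  α = 0.1995.

0.200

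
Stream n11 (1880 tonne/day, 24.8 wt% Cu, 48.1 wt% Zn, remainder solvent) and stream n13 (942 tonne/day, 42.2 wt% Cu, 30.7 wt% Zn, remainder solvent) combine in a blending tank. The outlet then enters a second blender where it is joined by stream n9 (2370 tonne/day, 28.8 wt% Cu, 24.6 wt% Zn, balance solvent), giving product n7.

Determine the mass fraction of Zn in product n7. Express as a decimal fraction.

0.3422

Overall, product flow = 5192 tonne/day.
Zn in = 1880×0.481 + 942×0.307 + 2370×0.246 = 1776.5 tonne/day.
Zn fraction in n7 = 0.3422.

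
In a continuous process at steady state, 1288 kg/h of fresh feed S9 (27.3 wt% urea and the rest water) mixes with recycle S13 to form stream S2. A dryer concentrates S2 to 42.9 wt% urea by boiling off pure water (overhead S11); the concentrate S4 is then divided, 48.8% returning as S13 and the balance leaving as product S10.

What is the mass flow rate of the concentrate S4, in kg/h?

Overall urea balance (none leaves overhead): urea in fresh feed = urea in product, i.e. 1288×0.273 = (1−0.488)·S4·0.429.
S4 = 351.62/(0.429×0.512) = 1600.9 kg/h.

1601 kg/h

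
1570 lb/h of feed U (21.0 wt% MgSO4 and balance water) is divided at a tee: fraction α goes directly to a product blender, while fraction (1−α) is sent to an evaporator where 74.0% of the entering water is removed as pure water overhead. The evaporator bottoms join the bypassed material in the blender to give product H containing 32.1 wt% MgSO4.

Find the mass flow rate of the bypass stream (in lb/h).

641.3 lb/h

All 1570×0.210 = 329.7 lb/h of MgSO4 reaches H, so H = 329.7/0.321 = 1027.1 lb/h and vapour = 542.9 lb/h.
The evaporator receives (1−α)·1570 of feed at 0.790 water and removes 0.740 of that water:
0.740×0.790×(1−α)×1570 = 542.9
(1−α) = 542.9/917.82 = 0.5915;  α = 0.4085.
Bypass flow = 0.4085×1570 = 641.34 lb/h.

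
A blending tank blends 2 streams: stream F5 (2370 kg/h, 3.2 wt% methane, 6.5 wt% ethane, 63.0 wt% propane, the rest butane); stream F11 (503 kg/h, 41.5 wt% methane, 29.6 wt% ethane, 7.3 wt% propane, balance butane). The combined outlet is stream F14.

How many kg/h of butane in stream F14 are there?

755.7 kg/h

butane out = butane in = 2370×0.273 + 503×0.216 = 755.66 kg/h.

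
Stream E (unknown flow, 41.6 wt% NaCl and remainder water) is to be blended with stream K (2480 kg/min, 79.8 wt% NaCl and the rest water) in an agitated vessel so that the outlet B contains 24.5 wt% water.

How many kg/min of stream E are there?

Let E be the unknown flow. Total out = 2480 + E.
water balance: 500.96 + 0.584·E = 0.245·(2480 + E)
(0.584 − 0.245)·E = 0.245×2480 − 500.96 = 106.64
E = 106.64 / 0.339 = 314.57 kg/min

314.6 kg/min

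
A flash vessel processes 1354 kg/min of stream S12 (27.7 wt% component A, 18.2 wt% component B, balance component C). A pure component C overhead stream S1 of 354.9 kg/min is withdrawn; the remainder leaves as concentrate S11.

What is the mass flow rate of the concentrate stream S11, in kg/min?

999.1 kg/min

Concentrate = 1354 − 354.9 = 999.1 kg/min.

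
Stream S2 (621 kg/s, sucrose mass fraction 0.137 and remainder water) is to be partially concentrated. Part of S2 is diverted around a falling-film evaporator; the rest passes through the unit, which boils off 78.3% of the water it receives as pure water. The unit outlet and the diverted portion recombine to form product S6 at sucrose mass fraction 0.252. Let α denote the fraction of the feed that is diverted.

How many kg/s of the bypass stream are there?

201.6 kg/s

All 621×0.137 = 85.077 kg/s of sucrose reaches S6, so S6 = 85.077/0.252 = 337.61 kg/s and vapour = 283.39 kg/s.
The evaporator receives (1−α)·621 of feed at 0.863 water and removes 0.783 of that water:
0.783×0.863×(1−α)×621 = 283.39
(1−α) = 283.39/419.63 = 0.6753;  α = 0.3247.
Bypass flow = 0.3247×621 = 201.61 kg/s.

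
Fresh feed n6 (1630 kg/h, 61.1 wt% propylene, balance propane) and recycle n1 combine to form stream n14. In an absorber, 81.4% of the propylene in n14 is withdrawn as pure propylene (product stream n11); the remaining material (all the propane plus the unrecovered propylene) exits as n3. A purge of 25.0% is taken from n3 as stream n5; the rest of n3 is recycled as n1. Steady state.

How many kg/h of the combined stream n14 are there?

propane enters only via n6 and leaves only via the purge: 1630×0.389 = 0.250×(propane in n3), and the absorber passes all propane, so propane in n14 = propane in n3 = 2536.3 kg/h.
propylene in n14: m_A = 1630×0.611 + (1−0.250)·(1−0.814)·m_A, so m_A = 995.93/0.8605 = 1157.4 kg/h.
n14 = 1157.4 + 2536.3 = 3693.7 kg/h.

3694 kg/h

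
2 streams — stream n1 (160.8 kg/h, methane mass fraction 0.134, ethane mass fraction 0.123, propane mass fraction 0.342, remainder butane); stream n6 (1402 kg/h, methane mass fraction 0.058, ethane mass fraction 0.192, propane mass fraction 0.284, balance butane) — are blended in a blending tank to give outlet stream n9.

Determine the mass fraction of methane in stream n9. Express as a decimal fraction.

Total flow out = 160.8 + 1402 = 1562.8 kg/h.
methane in = 160.8×0.134 + 1402×0.058 = 102.86 kg/h.
methane mass fraction in n9 = 102.86/1562.8 = 0.066.

0.066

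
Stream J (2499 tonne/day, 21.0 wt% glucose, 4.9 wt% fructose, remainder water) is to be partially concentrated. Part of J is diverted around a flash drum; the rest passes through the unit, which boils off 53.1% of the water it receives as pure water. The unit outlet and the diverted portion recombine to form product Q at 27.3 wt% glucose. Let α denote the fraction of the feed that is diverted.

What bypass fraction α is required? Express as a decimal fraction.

0.414

All 2499×0.210 = 524.79 tonne/day of glucose reaches Q, so Q = 524.79/0.273 = 1922.3 tonne/day and vapour = 576.69 tonne/day.
The evaporator receives (1−α)·2499 of feed at 0.741 water and removes 0.531 of that water:
0.531×0.741×(1−α)×2499 = 576.69
(1−α) = 576.69/983.28 = 0.5865;  α = 0.4135.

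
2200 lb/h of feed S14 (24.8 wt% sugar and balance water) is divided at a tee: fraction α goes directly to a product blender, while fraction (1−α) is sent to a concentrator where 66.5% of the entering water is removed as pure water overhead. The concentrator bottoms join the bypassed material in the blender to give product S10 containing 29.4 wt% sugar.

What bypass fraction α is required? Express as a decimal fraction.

0.687

All 2200×0.248 = 545.6 lb/h of sugar reaches S10, so S10 = 545.6/0.294 = 1855.8 lb/h and vapour = 344.22 lb/h.
The evaporator receives (1−α)·2200 of feed at 0.752 water and removes 0.665 of that water:
0.665×0.752×(1−α)×2200 = 344.22
(1−α) = 344.22/1100.2 = 0.3129;  α = 0.6871.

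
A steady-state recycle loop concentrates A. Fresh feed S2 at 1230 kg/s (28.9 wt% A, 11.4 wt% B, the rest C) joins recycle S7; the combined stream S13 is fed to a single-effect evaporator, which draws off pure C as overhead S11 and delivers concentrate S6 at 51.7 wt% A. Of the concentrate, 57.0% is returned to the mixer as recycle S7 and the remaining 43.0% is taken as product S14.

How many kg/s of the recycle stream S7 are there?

911.4 kg/s

Overall A balance (none leaves overhead): A in fresh feed = A in product, i.e. 1230×0.289 = (1−0.570)·S6·0.517.
S6 = 355.47/(0.517×0.430) = 1599 kg/s.
Recycle S7 = 0.570×1599 = 911.42 kg/s.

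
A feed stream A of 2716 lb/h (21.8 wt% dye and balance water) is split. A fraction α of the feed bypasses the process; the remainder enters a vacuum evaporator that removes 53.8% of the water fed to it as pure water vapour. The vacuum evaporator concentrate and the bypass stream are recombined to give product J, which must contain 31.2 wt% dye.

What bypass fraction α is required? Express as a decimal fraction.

0.284

All 2716×0.218 = 592.09 lb/h of dye reaches J, so J = 592.09/0.312 = 1897.7 lb/h and vapour = 818.28 lb/h.
The evaporator receives (1−α)·2716 of feed at 0.782 water and removes 0.538 of that water:
0.538×0.782×(1−α)×2716 = 818.28
(1−α) = 818.28/1142.7 = 0.7161;  α = 0.2839.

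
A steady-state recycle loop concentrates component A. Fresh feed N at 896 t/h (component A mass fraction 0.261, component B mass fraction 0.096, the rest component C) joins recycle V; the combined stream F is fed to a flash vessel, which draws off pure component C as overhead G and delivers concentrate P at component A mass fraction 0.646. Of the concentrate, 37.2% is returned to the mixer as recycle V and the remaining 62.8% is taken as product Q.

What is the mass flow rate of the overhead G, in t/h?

534 t/h

Overall component A balance (none leaves overhead): component A in fresh feed = component A in product, i.e. 896×0.261 = (1−0.372)·P·0.646.
P = 233.86/(0.646×0.628) = 576.44 t/h.
Recycle V = 0.372×576.44 = 214.44 t/h.
Combined feed F = 896 + 214.44 = 1110.4 t/h.
Overhead G = F − P = 1110.4 − 576.44 = 533.99 t/h.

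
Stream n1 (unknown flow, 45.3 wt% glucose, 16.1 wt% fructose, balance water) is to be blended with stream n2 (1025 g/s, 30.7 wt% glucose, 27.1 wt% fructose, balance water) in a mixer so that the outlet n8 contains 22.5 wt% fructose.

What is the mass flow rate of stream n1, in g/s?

Let n1 be the unknown flow. Total out = 1025 + n1.
fructose balance: 277.78 + 0.161·n1 = 0.225·(1025 + n1)
(0.161 − 0.225)·n1 = 0.225×1025 − 277.78 = -47.15
n1 = -47.15 / -0.064 = 736.72 g/s

736.7 g/s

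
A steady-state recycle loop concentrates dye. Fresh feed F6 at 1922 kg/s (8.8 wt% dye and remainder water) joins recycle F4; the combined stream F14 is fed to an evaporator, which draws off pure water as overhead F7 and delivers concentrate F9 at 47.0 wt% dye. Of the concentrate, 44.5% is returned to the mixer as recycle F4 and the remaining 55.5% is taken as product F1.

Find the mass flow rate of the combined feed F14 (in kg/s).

2211 kg/s

Overall dye balance (none leaves overhead): dye in fresh feed = dye in product, i.e. 1922×0.088 = (1−0.445)·F9·0.470.
F9 = 169.14/(0.470×0.555) = 648.4 kg/s.
Recycle F4 = 0.445×648.4 = 288.54 kg/s.
Combined feed F14 = 1922 + 288.54 = 2210.5 kg/s.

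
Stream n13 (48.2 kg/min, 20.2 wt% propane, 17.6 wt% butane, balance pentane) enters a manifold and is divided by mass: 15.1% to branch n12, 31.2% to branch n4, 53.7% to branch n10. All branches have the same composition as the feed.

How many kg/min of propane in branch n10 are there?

5.228 kg/min

Branch n10 total = 0.537×48.2 = 25.883 kg/min.
propane in n10 = 0.202×25.883 = 5.2284 kg/min.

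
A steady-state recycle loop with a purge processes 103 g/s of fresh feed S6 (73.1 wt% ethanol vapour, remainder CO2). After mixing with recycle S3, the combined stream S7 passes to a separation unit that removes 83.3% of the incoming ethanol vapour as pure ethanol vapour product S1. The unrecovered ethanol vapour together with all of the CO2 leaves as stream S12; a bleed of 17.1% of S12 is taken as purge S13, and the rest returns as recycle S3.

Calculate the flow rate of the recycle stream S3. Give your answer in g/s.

146.4 g/s

CO2 enters only via S6 and leaves only via the purge: 103×0.269 = 0.171×(CO2 in S12), and the separation unit passes all CO2, so CO2 in S7 = CO2 in S12 = 162.03 g/s.
ethanol vapour in S7: m_A = 103×0.731 + (1−0.171)·(1−0.833)·m_A, so m_A = 75.293/0.8616 = 87.392 g/s.
S12 = (1−0.833)×87.392 + 162.03 = 176.62 g/s.
Recycle S3 = (1−0.171)×176.62 = 146.42 g/s.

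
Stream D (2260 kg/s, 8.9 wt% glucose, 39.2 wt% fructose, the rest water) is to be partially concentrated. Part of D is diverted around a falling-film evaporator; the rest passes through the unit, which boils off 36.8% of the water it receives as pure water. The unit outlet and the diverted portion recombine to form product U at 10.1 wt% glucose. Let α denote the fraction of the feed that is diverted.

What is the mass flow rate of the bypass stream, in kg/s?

854.1 kg/s

All 2260×0.089 = 201.14 kg/s of glucose reaches U, so U = 201.14/0.101 = 1991.5 kg/s and vapour = 268.51 kg/s.
The evaporator receives (1−α)·2260 of feed at 0.519 water and removes 0.368 of that water:
0.368×0.519×(1−α)×2260 = 268.51
(1−α) = 268.51/431.64 = 0.6221;  α = 0.3779.
Bypass flow = 0.3779×2260 = 854.1 kg/s.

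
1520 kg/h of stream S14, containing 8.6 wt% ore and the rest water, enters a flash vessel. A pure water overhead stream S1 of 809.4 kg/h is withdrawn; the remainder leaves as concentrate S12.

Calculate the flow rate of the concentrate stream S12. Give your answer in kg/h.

Concentrate = 1520 − 809.4 = 710.6 kg/h.

710.6 kg/h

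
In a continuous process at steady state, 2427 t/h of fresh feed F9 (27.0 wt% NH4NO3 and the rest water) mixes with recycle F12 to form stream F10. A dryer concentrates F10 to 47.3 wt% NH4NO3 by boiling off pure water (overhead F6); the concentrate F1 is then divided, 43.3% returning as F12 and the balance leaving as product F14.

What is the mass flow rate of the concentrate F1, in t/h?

Overall NH4NO3 balance (none leaves overhead): NH4NO3 in fresh feed = NH4NO3 in product, i.e. 2427×0.270 = (1−0.433)·F1·0.473.
F1 = 655.29/(0.473×0.567) = 2443.4 t/h.

2443 t/h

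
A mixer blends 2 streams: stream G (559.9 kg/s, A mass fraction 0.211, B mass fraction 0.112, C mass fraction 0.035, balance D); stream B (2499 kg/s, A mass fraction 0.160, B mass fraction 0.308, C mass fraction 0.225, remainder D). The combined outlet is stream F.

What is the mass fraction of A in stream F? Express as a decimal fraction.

0.169

Total flow out = 559.9 + 2499 = 3058.9 kg/s.
A in = 559.9×0.211 + 2499×0.160 = 517.98 kg/s.
A mass fraction in F = 517.98/3058.9 = 0.169.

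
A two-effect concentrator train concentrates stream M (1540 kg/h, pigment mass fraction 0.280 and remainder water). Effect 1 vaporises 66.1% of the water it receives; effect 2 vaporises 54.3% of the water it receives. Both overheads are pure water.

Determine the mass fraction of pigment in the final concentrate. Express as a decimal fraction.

0.715

water in feed = 1540×0.720 = 1108.8 kg/h.
After stage 1: water left = (1−0.661)×1108.8 = 375.88; stream total = 807.08 kg/h.
After stage 2: water left = (1−0.543)×375.88 = 171.78; final concentrate = 602.98 kg/h.
pigment fraction = 431.2/602.98 = 0.715.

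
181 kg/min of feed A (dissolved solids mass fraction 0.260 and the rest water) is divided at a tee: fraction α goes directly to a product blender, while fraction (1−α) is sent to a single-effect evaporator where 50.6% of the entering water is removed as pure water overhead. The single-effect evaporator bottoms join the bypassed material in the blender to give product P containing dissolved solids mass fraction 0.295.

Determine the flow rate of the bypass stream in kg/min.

123.6 kg/min

All 181×0.260 = 47.06 kg/min of dissolved solids reaches P, so P = 47.06/0.295 = 159.53 kg/min and vapour = 21.475 kg/min.
The evaporator receives (1−α)·181 of feed at 0.740 water and removes 0.506 of that water:
0.506×0.740×(1−α)×181 = 21.475
(1−α) = 21.475/67.774 = 0.3169;  α = 0.6831.
Bypass flow = 0.6831×181 = 123.65 kg/min.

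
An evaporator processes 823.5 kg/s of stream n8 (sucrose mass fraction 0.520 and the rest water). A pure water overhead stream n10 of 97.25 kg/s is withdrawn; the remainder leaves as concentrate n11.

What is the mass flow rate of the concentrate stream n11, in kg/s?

726.2 kg/s

Concentrate = 823.5 − 97.25 = 726.25 kg/s.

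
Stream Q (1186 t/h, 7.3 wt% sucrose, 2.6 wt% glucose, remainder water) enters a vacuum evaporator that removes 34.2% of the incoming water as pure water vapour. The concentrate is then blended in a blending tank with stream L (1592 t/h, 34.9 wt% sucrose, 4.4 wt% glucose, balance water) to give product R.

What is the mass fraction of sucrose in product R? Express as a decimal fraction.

0.266

Vapour removed = 0.342×0.901×1186 = 365.46 t/h; concentrate = 820.54 t/h.
sucrose reaching the mixer = 86.578 (from concentrate) + 1592×0.349 = 642.19 t/h.
Product flow = 820.54 + 1592 = 2412.5 t/h; sucrose fraction = 0.266.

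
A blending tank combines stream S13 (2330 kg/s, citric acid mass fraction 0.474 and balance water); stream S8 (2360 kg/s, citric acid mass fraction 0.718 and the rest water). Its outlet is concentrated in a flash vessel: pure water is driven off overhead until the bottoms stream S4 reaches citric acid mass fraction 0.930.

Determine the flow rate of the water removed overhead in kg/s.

citric acid entering = 2330×0.474 + 2360×0.718 = 2798.9 kg/s.
All citric acid reports to S4, so S4 = 2798.9/0.930 = 3009.6 kg/s.
Total feed = 4690 kg/s; overhead = 4690 − 3009.6 = 1680.4 kg/s.

1680 kg/s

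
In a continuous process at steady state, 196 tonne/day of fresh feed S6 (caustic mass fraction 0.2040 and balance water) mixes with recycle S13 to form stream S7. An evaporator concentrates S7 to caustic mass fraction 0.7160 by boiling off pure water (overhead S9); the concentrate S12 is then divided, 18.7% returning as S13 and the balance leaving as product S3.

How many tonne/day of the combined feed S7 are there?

208.8 tonne/day

Overall caustic balance (none leaves overhead): caustic in fresh feed = caustic in product, i.e. 196×0.204 = (1−0.187)·S12·0.716.
S12 = 39.984/(0.716×0.813) = 68.688 tonne/day.
Recycle S13 = 0.187×68.688 = 12.845 tonne/day.
Combined feed S7 = 196 + 12.845 = 208.84 tonne/day.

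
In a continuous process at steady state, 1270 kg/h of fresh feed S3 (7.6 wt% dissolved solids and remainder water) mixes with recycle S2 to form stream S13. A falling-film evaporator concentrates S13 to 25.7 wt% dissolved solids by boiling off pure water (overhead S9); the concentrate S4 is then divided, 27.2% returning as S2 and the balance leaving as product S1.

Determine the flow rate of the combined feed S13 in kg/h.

1410 kg/h

Overall dissolved solids balance (none leaves overhead): dissolved solids in fresh feed = dissolved solids in product, i.e. 1270×0.076 = (1−0.272)·S4·0.257.
S4 = 96.52/(0.257×0.728) = 515.88 kg/h.
Recycle S2 = 0.272×515.88 = 140.32 kg/h.
Combined feed S13 = 1270 + 140.32 = 1410.3 kg/h.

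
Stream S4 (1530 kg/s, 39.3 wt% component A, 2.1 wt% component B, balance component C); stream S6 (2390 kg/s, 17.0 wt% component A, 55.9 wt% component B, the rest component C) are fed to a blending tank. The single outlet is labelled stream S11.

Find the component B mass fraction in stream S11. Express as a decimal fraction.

Total flow out = 1530 + 2390 = 3920 kg/s.
component B in = 1530×0.021 + 2390×0.559 = 1368.1 kg/s.
component B mass fraction in S11 = 1368.1/3920 = 0.3490.

0.3490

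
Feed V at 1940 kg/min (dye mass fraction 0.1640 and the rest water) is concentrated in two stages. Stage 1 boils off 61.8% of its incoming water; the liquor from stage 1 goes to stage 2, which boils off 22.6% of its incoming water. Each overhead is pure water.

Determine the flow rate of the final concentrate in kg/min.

797.7 kg/min

water in feed = 1940×0.836 = 1621.8 kg/min.
After stage 1: water left = (1−0.618)×1621.8 = 619.54; stream total = 937.7 kg/min.
After stage 2: water left = (1−0.226)×619.54 = 479.53; final concentrate = 797.69 kg/min.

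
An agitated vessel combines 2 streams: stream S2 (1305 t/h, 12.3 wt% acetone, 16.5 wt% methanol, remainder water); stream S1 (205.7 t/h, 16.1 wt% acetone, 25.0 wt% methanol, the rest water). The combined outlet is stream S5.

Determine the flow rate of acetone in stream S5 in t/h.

193.6 t/h

acetone out = acetone in = 1305×0.123 + 205.7×0.161 = 193.63 t/h.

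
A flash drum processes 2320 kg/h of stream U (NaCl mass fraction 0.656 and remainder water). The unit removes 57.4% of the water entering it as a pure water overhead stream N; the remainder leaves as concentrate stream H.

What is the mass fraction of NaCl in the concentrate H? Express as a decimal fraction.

NaCl is not removed: 2320×0.656 = 1521.9 kg/h of NaCl enters H.
water entering = 2320×0.344 = 798.08 kg/h; overhead removed = 0.574×798.08 = 458.1 kg/h.
Concentrate = 2320 − 458.1 = 1861.9 kg/h.
Mass fraction = 1521.9/1861.9 = 0.817.

0.817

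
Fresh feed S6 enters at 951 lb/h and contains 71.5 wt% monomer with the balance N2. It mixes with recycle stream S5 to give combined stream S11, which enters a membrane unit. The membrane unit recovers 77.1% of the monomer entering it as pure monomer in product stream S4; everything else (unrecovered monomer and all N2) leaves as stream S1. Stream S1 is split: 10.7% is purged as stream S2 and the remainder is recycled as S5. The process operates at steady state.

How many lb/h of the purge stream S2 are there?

292 lb/h

N2 enters only via S6 and leaves only via the purge: 951×0.285 = 0.107×(N2 in S1), and the membrane unit passes all N2, so N2 in S11 = N2 in S1 = 2533 lb/h.
monomer in S11: m_A = 951×0.715 + (1−0.107)·(1−0.771)·m_A, so m_A = 679.96/0.7955 = 854.76 lb/h.
S1 = (1−0.771)×854.76 + 2533 = 2728.8 lb/h.
Purge S2 = 0.107×2728.8 = 291.98 lb/h.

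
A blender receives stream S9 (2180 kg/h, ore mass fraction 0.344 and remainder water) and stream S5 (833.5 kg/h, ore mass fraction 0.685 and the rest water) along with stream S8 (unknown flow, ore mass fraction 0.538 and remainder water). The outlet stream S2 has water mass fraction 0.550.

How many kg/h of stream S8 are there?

400.1 kg/h

Let S8 be the unknown flow. Total out = 3013.5 + S8.
water balance: 1692.6 + 0.462·S8 = 0.550·(3013.5 + S8)
(0.462 − 0.550)·S8 = 0.550×3013.5 − 1692.6 = -35.207
S8 = -35.207 / -0.088 = 400.09 kg/h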